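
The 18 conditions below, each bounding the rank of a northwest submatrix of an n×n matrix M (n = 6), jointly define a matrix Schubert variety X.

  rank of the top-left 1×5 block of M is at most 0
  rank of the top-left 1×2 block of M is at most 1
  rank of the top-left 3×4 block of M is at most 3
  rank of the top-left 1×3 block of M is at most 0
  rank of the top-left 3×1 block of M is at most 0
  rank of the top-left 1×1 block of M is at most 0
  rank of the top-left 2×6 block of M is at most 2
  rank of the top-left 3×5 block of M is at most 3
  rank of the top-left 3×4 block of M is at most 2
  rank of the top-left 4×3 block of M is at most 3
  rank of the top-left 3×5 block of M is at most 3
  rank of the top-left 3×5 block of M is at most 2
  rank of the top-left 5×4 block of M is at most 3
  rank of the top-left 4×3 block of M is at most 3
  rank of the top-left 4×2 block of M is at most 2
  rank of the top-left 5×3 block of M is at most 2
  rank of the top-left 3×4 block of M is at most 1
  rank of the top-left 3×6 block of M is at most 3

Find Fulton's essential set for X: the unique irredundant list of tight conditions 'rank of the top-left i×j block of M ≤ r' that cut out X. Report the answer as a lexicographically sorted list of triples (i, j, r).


Rank table r_w(6×6) implied by the 18 constraints:

  row 1: 0 0 0 0 0 1
  row 2: 0 1 1 1 1 2
  row 3: 0 1 1 1 2 3
  row 4: 1 2 2 2 3 4
  row 5: 1 2 2 3 4 5
  row 6: 1 2 3 4 5 6

hence w(1..6) = (6, 2, 5, 1, 4, 3).

4 SE-corners of the 10-cell Rothe diagram give Ess(w):

[(1, 5, 0), (3, 1, 0), (3, 4, 1), (5, 3, 2)]


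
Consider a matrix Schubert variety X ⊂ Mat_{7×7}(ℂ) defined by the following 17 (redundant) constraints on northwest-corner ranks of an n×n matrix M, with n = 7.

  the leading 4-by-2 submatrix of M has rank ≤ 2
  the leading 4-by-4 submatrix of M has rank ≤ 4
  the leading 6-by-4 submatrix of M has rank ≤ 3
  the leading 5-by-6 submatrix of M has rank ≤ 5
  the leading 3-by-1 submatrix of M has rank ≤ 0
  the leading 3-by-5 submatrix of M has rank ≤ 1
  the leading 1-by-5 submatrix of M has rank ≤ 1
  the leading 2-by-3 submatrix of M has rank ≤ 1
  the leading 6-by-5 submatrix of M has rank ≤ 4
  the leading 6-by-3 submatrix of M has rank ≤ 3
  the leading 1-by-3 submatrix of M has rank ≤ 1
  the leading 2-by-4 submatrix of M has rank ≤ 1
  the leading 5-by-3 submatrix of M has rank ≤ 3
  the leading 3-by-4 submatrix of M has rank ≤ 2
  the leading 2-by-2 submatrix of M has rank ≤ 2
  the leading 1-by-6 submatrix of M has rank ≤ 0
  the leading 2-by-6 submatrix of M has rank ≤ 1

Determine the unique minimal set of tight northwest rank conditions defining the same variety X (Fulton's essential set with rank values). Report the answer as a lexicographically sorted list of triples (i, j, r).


Propagating the 17 rank bounds to every northwest block:

  i=1: 0, 0, 0, 0, 0, 0, 1
  i=2: 0, 1, 1, 1, 1, 1, 2
  i=3: 0, 1, 1, 1, 1, 2, 3
  i=4: 1, 2, 2, 2, 2, 3, 4
  i=5: 1, 2, 3, 3, 3, 4, 5
  i=6: 1, 2, 3, 3, 4, 5, 6
  i=7: 1, 2, 3, 4, 5, 6, 7

the unique w with this rank table is (7, 2, 6, 1, 3, 5, 4).

4 SE-corners of the 12-cell Rothe diagram give Ess(w):

[(1, 6, 0), (3, 1, 0), (3, 5, 1), (6, 4, 3)]


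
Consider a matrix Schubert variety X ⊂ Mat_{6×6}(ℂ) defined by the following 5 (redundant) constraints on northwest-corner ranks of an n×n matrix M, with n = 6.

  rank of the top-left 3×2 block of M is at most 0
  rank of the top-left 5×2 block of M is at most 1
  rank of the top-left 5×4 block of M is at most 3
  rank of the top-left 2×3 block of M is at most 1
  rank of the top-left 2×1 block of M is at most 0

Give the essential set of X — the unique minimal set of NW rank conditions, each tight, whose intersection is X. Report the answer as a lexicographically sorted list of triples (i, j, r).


Recovering R(i,j) via the rank-extension bound from the 5 conditions:

  R[1]: 0  0  1  1  1  1
  R[2]: 0  0  1  2  2  2
  R[3]: 0  0  1  2  3  3
  R[4]: 1  1  2  3  4  4
  R[5]: 1  1  2  3  4  5
  R[6]: 1  2  3  4  5  6

the unique w with this rank table is (3, 4, 5, 1, 6, 2).

D(w) has 7 cells with 2 SE-corners; essential set:

[(3, 2, 0), (5, 2, 1)]


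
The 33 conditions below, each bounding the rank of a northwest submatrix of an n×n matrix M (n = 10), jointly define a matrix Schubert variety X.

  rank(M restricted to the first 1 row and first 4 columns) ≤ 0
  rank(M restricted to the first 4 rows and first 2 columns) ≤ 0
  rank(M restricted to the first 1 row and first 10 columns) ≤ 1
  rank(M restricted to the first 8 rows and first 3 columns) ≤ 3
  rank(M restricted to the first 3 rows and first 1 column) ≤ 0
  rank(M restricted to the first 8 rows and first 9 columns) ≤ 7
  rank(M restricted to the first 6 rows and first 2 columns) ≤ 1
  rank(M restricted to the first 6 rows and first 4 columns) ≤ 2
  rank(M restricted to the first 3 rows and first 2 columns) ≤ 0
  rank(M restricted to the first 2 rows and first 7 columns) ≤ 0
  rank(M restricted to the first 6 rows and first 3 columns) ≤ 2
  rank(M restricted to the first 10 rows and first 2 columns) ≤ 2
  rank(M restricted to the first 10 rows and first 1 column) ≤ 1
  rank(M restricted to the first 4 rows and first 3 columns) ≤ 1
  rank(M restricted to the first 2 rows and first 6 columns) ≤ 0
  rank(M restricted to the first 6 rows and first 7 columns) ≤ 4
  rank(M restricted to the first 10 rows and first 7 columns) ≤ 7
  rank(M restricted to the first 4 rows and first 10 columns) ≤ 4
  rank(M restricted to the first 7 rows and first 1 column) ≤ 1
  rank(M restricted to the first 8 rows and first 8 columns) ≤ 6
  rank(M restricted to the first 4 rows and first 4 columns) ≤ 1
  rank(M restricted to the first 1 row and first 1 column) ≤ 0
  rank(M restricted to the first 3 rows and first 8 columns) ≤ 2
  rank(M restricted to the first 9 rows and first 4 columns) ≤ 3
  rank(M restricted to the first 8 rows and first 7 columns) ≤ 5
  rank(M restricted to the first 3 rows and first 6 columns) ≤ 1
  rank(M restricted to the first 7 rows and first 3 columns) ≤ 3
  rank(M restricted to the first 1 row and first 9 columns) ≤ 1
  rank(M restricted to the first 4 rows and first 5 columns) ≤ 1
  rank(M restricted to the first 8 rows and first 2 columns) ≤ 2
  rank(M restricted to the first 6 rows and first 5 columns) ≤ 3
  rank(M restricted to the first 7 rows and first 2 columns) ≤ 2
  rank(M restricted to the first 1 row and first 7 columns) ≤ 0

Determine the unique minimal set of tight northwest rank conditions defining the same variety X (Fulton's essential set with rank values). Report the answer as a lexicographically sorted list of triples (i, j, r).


Recovering R(i,j) via the rank-extension bound from the 33 conditions:

  0 0 0 0 0 0 0 1 1 1
  0 0 0 0 0 0 0 1 2 2
  0 0 1 1 1 1 1 2 3 3
  0 0 1 1 1 2 2 3 4 4
  1 1 2 2 2 3 3 4 5 5
  1 1 2 2 3 4 4 5 6 6
  1 2 3 3 4 5 5 6 7 7
  1 2 3 3 4 5 5 6 7 8
  1 2 3 3 4 5 6 7 8 9
  1 2 3 4 5 6 7 8 9 10

reading off 1-entries of Δ²R: w = (8, 9, 3, 6, 1, 5, 2, 10, 7, 4).

D(w) has 25 cells with 7 SE-corners; essential set:

[(2, 7, 0), (4, 2, 0), (4, 5, 1), (6, 2, 1), (6, 4, 2), (8, 7, 5), (9, 4, 3)]


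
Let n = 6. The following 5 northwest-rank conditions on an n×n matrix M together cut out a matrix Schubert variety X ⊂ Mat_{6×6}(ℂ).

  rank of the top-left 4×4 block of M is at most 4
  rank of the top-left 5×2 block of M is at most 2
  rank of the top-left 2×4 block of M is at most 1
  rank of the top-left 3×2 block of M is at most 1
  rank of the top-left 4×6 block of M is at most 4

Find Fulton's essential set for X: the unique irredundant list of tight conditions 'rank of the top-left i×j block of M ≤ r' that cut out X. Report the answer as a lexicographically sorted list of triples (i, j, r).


Propagating the 5 rank bounds to every northwest block:

  1 | 1 | 1 | 1 | 1 | 1
  1 | 1 | 1 | 1 | 2 | 2
  1 | 1 | 2 | 2 | 3 | 3
  1 | 2 | 3 | 3 | 4 | 4
  1 | 2 | 3 | 4 | 5 | 5
  1 | 2 | 3 | 4 | 5 | 6

so w = (1, 5, 3, 2, 4, 6).

Rothe diagram D(w) (4 cells), 2 SE-corners (essential conditions):

[(2, 4, 1), (3, 2, 1)]


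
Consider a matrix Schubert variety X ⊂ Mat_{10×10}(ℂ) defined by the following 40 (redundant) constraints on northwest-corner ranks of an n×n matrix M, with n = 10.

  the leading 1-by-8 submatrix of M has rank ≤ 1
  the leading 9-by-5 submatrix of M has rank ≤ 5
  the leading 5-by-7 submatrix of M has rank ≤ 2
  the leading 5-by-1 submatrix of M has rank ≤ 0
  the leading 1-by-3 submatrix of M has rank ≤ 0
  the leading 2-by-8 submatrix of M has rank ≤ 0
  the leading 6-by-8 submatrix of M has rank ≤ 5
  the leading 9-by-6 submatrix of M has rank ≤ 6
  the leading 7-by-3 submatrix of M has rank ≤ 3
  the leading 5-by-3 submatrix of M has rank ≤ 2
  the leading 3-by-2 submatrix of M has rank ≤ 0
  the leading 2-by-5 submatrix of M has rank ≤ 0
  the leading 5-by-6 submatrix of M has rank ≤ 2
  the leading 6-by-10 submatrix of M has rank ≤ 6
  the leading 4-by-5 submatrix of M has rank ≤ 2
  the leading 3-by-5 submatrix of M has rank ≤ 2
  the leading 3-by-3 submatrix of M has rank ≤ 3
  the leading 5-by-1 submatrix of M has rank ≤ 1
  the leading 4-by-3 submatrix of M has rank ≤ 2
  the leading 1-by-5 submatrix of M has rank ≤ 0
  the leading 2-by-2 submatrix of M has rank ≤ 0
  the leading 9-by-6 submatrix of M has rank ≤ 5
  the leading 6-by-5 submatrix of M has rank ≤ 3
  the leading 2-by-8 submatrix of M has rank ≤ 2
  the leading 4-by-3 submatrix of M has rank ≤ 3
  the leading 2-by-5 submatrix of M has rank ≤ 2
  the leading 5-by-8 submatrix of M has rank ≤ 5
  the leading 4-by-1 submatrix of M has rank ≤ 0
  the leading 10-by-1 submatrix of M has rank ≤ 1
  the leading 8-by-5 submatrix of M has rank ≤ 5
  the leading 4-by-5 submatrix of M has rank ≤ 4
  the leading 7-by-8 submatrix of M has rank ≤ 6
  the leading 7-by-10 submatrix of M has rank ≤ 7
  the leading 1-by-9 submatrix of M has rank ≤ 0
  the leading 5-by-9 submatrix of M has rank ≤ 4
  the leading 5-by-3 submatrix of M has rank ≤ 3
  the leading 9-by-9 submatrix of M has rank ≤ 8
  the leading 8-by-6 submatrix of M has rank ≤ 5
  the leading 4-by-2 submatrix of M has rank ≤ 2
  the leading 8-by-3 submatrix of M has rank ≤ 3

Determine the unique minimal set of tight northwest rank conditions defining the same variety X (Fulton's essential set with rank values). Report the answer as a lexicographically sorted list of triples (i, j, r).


Propagating the 40 rank bounds to every northwest block:

  0, 0, 0, 0, 0, 0, 0, 0, 0, 1
  0, 0, 0, 0, 0, 0, 0, 0, 1, 2
  0, 0, 1, 1, 1, 1, 1, 1, 2, 3
  0, 1, 2, 2, 2, 2, 2, 2, 3, 4
  0, 1, 2, 2, 2, 2, 2, 3, 4, 5
  1, 2, 3, 3, 3, 3, 3, 4, 5, 6
  1, 2, 3, 4, 4, 4, 4, 5, 6, 7
  1, 2, 3, 4, 5, 5, 5, 6, 7, 8
  1, 2, 3, 4, 5, 5, 6, 7, 8, 9
  1, 2, 3, 4, 5, 6, 7, 8, 9, 10

the unique w with this rank table is (10, 9, 3, 2, 8, 1, 4, 5, 7, 6).

Rothe diagram D(w) (26 cells), 6 SE-corners (essential conditions):

[(1, 9, 0), (2, 8, 0), (3, 2, 0), (5, 1, 0), (5, 7, 2), (9, 6, 5)]


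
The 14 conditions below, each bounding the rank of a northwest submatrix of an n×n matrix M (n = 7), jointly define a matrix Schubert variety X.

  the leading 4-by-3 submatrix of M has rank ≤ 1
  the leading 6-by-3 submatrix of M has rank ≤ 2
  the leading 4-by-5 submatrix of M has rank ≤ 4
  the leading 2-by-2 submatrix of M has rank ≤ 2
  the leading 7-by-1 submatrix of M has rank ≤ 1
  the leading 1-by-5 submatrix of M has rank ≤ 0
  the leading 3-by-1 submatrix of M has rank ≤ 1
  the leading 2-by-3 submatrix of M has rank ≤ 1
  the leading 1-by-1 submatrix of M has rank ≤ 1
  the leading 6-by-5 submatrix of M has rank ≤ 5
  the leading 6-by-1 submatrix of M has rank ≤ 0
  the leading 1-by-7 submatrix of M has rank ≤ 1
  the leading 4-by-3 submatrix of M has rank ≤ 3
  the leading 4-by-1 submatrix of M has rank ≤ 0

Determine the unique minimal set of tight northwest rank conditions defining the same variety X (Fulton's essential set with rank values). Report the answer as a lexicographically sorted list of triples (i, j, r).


Propagating the 14 rank bounds to every northwest block:

  0 | 0 | 0 | 0 | 0 | 1 | 1
  0 | 1 | 1 | 1 | 1 | 2 | 2
  0 | 1 | 1 | 2 | 2 | 3 | 3
  0 | 1 | 1 | 2 | 3 | 4 | 4
  0 | 1 | 2 | 3 | 4 | 5 | 5
  0 | 1 | 2 | 3 | 4 | 5 | 6
  1 | 2 | 3 | 4 | 5 | 6 | 7

hence w(1..7) = (6, 2, 4, 5, 3, 7, 1).

3 SE-corners of the 12-cell Rothe diagram give Ess(w):

[(1, 5, 0), (4, 3, 1), (6, 1, 0)]


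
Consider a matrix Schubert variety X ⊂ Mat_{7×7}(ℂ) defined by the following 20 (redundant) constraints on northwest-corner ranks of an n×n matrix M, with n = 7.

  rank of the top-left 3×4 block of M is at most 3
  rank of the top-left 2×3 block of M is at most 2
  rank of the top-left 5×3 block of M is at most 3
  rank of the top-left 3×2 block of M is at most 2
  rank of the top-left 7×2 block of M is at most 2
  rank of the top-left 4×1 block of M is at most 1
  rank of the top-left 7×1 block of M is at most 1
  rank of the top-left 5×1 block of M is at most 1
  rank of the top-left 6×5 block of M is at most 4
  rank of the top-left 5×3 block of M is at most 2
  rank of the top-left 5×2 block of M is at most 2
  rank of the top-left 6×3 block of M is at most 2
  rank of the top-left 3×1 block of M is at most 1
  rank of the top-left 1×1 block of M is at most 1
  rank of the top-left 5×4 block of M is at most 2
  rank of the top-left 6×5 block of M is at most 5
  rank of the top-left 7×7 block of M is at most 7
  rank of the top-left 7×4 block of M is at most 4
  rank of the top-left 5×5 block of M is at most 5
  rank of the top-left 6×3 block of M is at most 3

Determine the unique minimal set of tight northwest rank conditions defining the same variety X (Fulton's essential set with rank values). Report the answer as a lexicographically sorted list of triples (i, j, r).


Reconstructing r_w from the 20 given conditions:

  row 1: 1, 1, 1, 1, 1, 1, 1
  row 2: 1, 2, 2, 2, 2, 2, 2
  row 3: 1, 2, 2, 2, 3, 3, 3
  row 4: 1, 2, 2, 2, 3, 4, 4
  row 5: 1, 2, 2, 2, 3, 4, 5
  row 6: 1, 2, 2, 3, 4, 5, 6
  row 7: 1, 2, 3, 4, 5, 6, 7

hence w(1..7) = (1, 2, 5, 6, 7, 4, 3).

Fulton essential set (2 of the 7 Rothe cells):

[(5, 4, 2), (6, 3, 2)]


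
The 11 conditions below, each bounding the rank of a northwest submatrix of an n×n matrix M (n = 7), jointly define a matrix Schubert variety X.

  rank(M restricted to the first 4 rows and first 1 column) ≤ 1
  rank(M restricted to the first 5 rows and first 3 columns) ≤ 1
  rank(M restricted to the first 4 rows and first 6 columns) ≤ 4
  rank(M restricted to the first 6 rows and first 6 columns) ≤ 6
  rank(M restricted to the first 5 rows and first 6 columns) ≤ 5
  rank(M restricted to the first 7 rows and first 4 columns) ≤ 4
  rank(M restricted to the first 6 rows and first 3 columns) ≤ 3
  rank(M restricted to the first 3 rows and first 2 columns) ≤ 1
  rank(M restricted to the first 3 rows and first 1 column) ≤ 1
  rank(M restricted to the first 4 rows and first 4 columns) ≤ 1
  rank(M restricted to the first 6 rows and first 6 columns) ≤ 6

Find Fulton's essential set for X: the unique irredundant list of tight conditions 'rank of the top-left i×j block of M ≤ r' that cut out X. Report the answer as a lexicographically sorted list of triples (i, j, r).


Reconstructing r_w from the 11 given conditions:

  row 1: 1 1 1 1 1 1 1
  row 2: 1 1 1 1 2 2 2
  row 3: 1 1 1 1 2 3 3
  row 4: 1 1 1 1 2 3 4
  row 5: 1 1 1 2 3 4 5
  row 6: 1 2 2 3 4 5 6
  row 7: 1 2 3 4 5 6 7

reading off 1-entries of Δ²R: w = (1, 5, 6, 7, 4, 2, 3).

Fulton essential set (2 of the 11 Rothe cells):

[(4, 4, 1), (5, 3, 1)]


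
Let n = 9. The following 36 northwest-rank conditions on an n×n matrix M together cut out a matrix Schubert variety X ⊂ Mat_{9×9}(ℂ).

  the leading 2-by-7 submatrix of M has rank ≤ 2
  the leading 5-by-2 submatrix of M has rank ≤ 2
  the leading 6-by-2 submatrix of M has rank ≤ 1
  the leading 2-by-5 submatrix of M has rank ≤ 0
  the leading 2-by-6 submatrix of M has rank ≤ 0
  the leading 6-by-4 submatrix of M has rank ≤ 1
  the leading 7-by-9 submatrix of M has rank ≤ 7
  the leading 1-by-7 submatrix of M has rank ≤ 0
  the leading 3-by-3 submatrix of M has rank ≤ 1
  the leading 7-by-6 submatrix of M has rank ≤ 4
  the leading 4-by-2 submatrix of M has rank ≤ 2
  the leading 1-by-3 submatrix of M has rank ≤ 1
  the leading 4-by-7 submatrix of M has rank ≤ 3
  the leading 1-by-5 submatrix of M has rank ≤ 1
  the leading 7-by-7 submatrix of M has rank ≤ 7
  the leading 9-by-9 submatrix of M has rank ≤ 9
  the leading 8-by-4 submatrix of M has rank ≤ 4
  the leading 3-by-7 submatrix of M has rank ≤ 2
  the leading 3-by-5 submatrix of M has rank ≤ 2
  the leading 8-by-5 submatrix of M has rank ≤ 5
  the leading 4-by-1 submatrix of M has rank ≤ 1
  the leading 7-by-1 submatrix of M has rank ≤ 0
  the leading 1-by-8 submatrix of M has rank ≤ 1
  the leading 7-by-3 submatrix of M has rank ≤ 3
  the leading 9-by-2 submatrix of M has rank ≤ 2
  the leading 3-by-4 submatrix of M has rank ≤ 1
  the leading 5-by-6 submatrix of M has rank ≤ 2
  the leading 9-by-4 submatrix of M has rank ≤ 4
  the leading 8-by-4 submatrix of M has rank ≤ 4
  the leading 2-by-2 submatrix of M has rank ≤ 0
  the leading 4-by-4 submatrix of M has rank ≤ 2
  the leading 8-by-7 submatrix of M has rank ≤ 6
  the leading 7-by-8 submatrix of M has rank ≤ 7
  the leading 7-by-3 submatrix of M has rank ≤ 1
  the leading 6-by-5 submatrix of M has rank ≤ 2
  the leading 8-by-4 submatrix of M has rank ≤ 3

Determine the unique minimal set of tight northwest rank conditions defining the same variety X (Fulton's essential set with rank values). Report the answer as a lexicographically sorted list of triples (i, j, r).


Reconstructing r_w from the 36 given conditions:

  R[1]: 0  0  0  0  0  0  0  1  1
  R[2]: 0  0  0  0  0  0  1  2  2
  R[3]: 0  1  1  1  1  1  2  3  3
  R[4]: 0  1  1  1  2  2  3  4  4
  R[5]: 0  1  1  1  2  2  3  4  5
  R[6]: 0  1  1  1  2  3  4  5  6
  R[7]: 0  1  1  2  3  4  5  6  7
  R[8]: 1  2  2  3  4  5  6  7  8
  R[9]: 1  2  3  4  5  6  7  8  9

second differences of R give the permutation w = (8, 7, 2, 5, 9, 6, 4, 1, 3).

ℓ(w)=26; the 6 essential cells (i,j,r):

[(1, 7, 0), (2, 6, 0), (5, 6, 2), (6, 4, 1), (7, 1, 0), (7, 3, 1)]


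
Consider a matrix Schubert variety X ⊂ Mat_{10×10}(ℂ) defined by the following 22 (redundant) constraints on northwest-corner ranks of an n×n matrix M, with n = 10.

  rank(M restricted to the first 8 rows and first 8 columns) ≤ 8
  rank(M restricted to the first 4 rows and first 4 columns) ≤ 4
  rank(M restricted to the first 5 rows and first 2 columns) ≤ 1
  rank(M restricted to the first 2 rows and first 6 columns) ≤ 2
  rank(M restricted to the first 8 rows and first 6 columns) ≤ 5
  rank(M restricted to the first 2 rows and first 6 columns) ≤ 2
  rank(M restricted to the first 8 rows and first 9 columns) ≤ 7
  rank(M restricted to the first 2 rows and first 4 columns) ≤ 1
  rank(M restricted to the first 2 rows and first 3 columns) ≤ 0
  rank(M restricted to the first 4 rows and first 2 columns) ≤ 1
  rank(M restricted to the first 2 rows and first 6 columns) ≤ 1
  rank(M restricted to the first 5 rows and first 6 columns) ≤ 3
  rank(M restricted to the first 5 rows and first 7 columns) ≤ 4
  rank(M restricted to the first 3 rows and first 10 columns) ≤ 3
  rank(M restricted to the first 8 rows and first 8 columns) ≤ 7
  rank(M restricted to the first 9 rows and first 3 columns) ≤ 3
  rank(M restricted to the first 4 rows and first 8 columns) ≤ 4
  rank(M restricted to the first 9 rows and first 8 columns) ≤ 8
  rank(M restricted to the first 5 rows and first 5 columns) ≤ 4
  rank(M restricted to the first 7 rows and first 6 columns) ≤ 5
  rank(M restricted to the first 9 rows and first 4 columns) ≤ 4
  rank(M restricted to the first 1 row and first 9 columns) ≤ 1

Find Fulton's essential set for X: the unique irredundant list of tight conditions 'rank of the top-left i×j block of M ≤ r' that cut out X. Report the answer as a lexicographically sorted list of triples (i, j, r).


Propagating the 22 rank bounds to every northwest block:

  R[1]: 0 0 0 1 1 1 1 1 1 1
  R[2]: 0 0 0 1 1 1 2 2 2 2
  R[3]: 1 1 1 2 2 2 3 3 3 3
  R[4]: 1 1 2 3 3 3 4 4 4 4
  R[5]: 1 1 2 3 3 3 4 5 5 5
  R[6]: 1 2 3 4 4 4 5 6 6 6
  R[7]: 1 2 3 4 5 5 6 7 7 7
  R[8]: 1 2 3 4 5 5 6 7 7 8
  R[9]: 1 2 3 4 5 6 7 8 8 9
  R[10]: 1 2 3 4 5 6 7 8 9 10

hence w(1..10) = (4, 7, 1, 3, 8, 2, 5, 10, 6, 9).

|D(w)|=14, |Ess(w)|=6:

[(2, 3, 0), (2, 6, 1), (5, 2, 1), (5, 6, 3), (8, 6, 5), (8, 9, 7)]


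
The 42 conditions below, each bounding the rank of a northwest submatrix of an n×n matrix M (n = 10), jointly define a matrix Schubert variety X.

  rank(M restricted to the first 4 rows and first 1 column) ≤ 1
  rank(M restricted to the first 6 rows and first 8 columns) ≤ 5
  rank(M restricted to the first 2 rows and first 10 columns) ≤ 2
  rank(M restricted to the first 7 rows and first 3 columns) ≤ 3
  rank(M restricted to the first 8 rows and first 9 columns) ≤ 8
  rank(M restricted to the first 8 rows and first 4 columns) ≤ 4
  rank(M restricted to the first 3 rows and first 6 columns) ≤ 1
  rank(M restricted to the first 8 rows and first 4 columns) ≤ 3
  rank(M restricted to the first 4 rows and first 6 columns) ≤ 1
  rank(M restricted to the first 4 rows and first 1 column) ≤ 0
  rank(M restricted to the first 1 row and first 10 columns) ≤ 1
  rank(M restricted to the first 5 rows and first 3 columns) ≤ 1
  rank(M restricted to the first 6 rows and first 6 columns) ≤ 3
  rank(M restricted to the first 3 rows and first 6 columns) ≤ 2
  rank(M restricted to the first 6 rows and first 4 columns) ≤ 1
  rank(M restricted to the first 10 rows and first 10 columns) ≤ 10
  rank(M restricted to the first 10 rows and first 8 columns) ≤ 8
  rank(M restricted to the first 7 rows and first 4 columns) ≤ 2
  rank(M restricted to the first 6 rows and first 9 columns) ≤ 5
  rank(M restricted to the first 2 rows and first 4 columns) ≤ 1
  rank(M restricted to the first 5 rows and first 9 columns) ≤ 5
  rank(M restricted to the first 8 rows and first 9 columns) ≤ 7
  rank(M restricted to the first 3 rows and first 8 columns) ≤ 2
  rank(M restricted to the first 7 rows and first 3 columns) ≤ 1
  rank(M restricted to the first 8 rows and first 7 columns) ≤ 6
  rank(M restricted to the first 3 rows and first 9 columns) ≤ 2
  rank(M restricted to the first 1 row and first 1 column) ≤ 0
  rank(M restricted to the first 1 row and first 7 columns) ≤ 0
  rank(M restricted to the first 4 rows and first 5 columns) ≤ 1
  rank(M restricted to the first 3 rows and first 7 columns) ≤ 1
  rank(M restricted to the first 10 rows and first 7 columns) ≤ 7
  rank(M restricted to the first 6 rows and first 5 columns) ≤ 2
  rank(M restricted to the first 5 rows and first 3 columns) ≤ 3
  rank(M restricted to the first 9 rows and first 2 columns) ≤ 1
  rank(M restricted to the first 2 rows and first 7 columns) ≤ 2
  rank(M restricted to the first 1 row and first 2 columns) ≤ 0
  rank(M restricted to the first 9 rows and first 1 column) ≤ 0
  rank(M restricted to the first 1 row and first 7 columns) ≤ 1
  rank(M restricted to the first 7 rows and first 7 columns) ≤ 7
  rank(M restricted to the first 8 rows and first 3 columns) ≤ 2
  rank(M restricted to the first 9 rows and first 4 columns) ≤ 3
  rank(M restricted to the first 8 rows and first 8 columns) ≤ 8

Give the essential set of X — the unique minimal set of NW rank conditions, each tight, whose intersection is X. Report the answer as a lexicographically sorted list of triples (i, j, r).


Computing R[i][j] = min implied NW-rank bound (n=10, 42 conditions):

  0 0 0 0 0 0 0 1 1 1
  0 1 1 1 1 1 1 2 2 2
  0 1 1 1 1 1 1 2 2 3
  0 1 1 1 1 1 2 3 3 4
  0 1 1 1 2 2 3 4 4 5
  0 1 1 1 2 3 4 5 5 6
  0 1 1 2 3 4 5 6 6 7
  0 1 2 3 4 5 6 7 7 8
  0 1 2 3 4 5 6 7 8 9
  1 2 3 4 5 6 7 8 9 10

so w = (8, 2, 10, 7, 5, 6, 4, 3, 9, 1).

ℓ(w)=30; the 7 essential cells (i,j,r):

[(1, 7, 0), (3, 7, 1), (3, 9, 2), (4, 6, 1), (6, 4, 1), (7, 3, 1), (9, 1, 0)]


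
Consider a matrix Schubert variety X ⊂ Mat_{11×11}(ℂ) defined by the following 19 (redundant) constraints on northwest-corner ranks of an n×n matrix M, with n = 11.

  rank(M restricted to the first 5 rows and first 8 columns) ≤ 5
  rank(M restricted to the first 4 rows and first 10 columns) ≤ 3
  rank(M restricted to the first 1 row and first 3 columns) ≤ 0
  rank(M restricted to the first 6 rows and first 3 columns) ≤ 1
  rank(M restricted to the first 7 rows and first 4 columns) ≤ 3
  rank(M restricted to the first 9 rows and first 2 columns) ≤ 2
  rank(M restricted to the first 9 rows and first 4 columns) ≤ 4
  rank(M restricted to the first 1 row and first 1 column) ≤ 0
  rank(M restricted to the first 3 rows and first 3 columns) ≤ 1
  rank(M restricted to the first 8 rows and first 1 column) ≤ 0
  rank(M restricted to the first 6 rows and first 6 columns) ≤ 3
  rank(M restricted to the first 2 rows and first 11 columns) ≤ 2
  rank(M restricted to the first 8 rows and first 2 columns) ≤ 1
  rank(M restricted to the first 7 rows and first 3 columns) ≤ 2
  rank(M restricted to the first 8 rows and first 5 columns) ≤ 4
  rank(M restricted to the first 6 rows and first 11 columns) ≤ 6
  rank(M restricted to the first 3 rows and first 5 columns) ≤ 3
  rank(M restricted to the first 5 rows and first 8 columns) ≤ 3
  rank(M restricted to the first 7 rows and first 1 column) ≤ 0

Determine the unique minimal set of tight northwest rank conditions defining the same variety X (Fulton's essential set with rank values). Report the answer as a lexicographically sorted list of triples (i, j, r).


Reconstructing r_w from the 19 given conditions:

  0 0 0 1 1 1 1 1 1 1 1
  0 1 1 2 2 2 2 2 2 2 2
  0 1 1 2 3 3 3 3 3 3 3
  0 1 1 2 3 3 3 3 3 3 4
  0 1 1 2 3 3 3 3 4 4 5
  0 1 1 2 3 3 4 4 5 5 6
  0 1 2 3 4 4 5 5 6 6 7
  0 1 2 3 4 5 6 6 7 7 8
  1 2 3 4 5 6 7 7 8 8 9
  1 2 3 4 5 6 7 8 9 9 10
  1 2 3 4 5 6 7 8 9 10 11

the unique w with this rank table is (4, 2, 5, 11, 9, 7, 3, 6, 1, 8, 10).

Fulton essential set (6 of the 23 Rothe cells):

[(1, 3, 0), (4, 10, 3), (5, 8, 3), (6, 3, 1), (6, 6, 3), (8, 1, 0)]


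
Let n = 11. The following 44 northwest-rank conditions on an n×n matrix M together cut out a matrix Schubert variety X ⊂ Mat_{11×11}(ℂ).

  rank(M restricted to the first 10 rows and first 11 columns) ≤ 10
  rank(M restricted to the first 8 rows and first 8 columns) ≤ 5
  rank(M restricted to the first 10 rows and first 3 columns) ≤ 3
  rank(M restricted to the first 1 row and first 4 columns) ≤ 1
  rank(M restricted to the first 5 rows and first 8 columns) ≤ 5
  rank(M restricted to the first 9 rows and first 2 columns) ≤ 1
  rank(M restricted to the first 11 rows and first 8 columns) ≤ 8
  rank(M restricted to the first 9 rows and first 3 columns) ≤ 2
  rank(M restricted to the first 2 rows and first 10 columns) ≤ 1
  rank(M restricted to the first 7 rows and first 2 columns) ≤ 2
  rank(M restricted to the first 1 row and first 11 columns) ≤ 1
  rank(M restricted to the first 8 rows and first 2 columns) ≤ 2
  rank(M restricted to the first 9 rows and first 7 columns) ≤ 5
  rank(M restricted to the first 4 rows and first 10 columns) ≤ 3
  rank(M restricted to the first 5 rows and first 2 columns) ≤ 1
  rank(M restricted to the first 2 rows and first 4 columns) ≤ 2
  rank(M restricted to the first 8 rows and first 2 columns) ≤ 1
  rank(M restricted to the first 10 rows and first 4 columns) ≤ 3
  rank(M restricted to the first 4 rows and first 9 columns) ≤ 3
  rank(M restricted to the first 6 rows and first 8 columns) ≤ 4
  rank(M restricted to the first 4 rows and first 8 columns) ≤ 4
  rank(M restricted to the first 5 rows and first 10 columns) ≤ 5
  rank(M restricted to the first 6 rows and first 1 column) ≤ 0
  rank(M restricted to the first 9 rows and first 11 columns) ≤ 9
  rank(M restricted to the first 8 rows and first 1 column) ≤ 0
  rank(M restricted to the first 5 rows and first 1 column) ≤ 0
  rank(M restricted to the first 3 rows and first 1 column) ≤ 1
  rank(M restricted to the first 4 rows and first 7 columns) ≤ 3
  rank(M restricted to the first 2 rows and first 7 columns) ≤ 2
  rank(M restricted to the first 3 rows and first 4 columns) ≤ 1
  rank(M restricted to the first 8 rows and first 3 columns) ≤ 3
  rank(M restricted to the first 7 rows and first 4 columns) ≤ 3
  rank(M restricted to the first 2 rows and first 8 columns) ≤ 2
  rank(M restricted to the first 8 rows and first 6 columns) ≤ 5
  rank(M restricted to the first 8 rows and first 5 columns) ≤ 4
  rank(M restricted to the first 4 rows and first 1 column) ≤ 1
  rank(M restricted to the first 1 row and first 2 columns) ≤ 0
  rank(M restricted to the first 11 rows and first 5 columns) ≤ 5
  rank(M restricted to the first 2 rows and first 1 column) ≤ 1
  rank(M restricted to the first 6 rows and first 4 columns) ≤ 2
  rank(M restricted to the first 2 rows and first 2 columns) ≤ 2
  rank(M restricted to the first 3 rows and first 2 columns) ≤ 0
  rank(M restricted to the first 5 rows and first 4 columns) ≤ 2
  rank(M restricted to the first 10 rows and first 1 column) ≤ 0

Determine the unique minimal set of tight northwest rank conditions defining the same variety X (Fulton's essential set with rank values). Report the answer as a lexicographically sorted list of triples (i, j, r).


Recovering R(i,j) via the rank-extension bound from the 44 conditions:

  row 1: 0 0 1 1 1 1 1 1 1 1 1
  row 2: 0 0 1 1 1 1 1 1 1 1 2
  row 3: 0 0 1 1 2 2 2 2 2 2 3
  row 4: 0 1 2 2 3 3 3 3 3 3 4
  row 5: 0 1 2 2 3 4 4 4 4 4 5
  row 6: 0 1 2 2 3 4 4 4 5 5 6
  row 7: 0 1 2 3 4 5 5 5 6 6 7
  row 8: 0 1 2 3 4 5 5 5 6 7 8
  row 9: 0 1 2 3 4 5 5 6 7 8 9
  row 10: 0 1 2 3 4 5 6 7 8 9 10
  row 11: 1 2 3 4 5 6 7 8 9 10 11

hence w(1..11) = (3, 11, 5, 2, 6, 9, 4, 10, 8, 7, 1).

8 SE-corners of the 28-cell Rothe diagram give Ess(w):

[(2, 10, 1), (3, 2, 0), (3, 4, 1), (6, 4, 2), (6, 8, 4), (8, 8, 5), (9, 7, 5), (10, 1, 0)]


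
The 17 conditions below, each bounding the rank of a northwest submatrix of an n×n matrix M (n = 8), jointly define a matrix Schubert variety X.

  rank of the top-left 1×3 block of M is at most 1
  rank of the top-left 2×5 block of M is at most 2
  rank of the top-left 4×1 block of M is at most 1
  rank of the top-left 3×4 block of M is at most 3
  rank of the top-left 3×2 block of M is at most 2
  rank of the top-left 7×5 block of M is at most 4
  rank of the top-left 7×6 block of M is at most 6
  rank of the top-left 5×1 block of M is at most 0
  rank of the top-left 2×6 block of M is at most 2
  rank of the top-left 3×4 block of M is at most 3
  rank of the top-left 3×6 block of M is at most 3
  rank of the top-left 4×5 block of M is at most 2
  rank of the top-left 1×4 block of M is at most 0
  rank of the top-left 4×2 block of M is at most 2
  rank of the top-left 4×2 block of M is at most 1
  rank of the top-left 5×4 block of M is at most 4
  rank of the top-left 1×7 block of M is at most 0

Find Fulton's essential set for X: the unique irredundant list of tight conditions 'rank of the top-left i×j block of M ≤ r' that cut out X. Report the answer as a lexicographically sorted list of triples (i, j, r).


Computing R[i][j] = min implied NW-rank bound (n=8, 17 conditions):

  i=1: 0, 0, 0, 0, 0, 0, 0, 1
  i=2: 0, 1, 1, 1, 1, 1, 1, 2
  i=3: 0, 1, 2, 2, 2, 2, 2, 3
  i=4: 0, 1, 2, 2, 2, 3, 3, 4
  i=5: 0, 1, 2, 3, 3, 4, 4, 5
  i=6: 1, 2, 3, 4, 4, 5, 5, 6
  i=7: 1, 2, 3, 4, 4, 5, 6, 7
  i=8: 1, 2, 3, 4, 5, 6, 7, 8

so w = (8, 2, 3, 6, 4, 1, 7, 5).

ℓ(w)=14; the 4 essential cells (i,j,r):

[(1, 7, 0), (4, 5, 2), (5, 1, 0), (7, 5, 4)]


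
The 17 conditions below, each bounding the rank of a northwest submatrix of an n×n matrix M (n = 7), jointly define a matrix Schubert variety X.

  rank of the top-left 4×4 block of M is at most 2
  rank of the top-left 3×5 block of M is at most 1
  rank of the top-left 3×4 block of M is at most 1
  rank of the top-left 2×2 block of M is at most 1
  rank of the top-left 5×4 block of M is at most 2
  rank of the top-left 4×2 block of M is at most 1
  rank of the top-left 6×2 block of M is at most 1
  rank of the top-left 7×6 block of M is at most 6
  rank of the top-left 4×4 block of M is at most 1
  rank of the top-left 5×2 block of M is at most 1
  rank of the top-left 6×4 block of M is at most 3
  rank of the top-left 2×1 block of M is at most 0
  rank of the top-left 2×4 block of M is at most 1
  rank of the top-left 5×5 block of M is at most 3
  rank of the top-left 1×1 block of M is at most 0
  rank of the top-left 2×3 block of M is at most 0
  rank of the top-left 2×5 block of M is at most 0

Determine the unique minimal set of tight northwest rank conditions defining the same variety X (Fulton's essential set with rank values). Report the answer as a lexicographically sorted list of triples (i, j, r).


Computing R[i][j] = min implied NW-rank bound (n=7, 17 conditions):

  row 1: 0, 0, 0, 0, 0, 1, 1
  row 2: 0, 0, 0, 0, 0, 1, 2
  row 3: 1, 1, 1, 1, 1, 2, 3
  row 4: 1, 1, 1, 1, 2, 3, 4
  row 5: 1, 1, 2, 2, 3, 4, 5
  row 6: 1, 1, 2, 3, 4, 5, 6
  row 7: 1, 2, 3, 4, 5, 6, 7

the unique w with this rank table is (6, 7, 1, 5, 3, 4, 2).

ℓ(w)=15; the 3 essential cells (i,j,r):

[(2, 5, 0), (4, 4, 1), (6, 2, 1)]


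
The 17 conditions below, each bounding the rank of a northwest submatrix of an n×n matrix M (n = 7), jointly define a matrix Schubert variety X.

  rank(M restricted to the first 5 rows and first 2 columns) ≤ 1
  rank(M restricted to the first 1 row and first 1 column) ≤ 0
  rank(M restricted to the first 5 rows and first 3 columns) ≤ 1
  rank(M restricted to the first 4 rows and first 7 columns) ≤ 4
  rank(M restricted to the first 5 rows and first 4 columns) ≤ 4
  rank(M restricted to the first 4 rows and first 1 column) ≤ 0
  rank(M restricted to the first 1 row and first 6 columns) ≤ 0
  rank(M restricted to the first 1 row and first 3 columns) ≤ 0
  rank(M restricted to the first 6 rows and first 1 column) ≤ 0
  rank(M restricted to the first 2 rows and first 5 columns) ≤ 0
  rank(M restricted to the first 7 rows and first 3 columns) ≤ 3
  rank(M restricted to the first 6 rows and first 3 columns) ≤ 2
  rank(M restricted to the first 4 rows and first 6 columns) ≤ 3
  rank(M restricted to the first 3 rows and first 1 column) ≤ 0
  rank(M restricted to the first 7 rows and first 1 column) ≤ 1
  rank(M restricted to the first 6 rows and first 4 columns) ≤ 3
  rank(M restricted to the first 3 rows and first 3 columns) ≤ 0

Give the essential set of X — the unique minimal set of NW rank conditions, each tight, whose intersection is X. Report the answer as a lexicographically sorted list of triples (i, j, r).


The tightest implied rank at each (i,j), from the 17 conditions:

  row 1: 0 | 0 | 0 | 0 | 0 | 0 | 1
  row 2: 0 | 0 | 0 | 0 | 0 | 1 | 2
  row 3: 0 | 0 | 0 | 1 | 1 | 2 | 3
  row 4: 0 | 1 | 1 | 2 | 2 | 3 | 4
  row 5: 0 | 1 | 1 | 2 | 3 | 4 | 5
  row 6: 0 | 1 | 2 | 3 | 4 | 5 | 6
  row 7: 1 | 2 | 3 | 4 | 5 | 6 | 7

reading off 1-entries of Δ²R: w = (7, 6, 4, 2, 5, 3, 1).

D(w) has 18 cells with 5 SE-corners; essential set:

[(1, 6, 0), (2, 5, 0), (3, 3, 0), (5, 3, 1), (6, 1, 0)]


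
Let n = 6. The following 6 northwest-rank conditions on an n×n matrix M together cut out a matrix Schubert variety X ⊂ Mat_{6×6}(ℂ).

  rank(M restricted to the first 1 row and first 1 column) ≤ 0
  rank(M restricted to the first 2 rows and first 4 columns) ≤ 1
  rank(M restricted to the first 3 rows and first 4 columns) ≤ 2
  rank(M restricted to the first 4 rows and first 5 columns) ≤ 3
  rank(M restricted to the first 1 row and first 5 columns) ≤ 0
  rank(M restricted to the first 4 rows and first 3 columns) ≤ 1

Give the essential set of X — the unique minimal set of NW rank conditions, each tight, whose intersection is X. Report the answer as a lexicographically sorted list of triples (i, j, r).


Recovering R(i,j) via the rank-extension bound from the 6 conditions:

  R[1]: 0, 0, 0, 0, 0, 1
  R[2]: 1, 1, 1, 1, 1, 2
  R[3]: 1, 1, 1, 2, 2, 3
  R[4]: 1, 1, 1, 2, 3, 4
  R[5]: 1, 2, 2, 3, 4, 5
  R[6]: 1, 2, 3, 4, 5, 6

second differences of R give the permutation w = (6, 1, 4, 5, 2, 3).

D(w) has 9 cells with 2 SE-corners; essential set:

[(1, 5, 0), (4, 3, 1)]


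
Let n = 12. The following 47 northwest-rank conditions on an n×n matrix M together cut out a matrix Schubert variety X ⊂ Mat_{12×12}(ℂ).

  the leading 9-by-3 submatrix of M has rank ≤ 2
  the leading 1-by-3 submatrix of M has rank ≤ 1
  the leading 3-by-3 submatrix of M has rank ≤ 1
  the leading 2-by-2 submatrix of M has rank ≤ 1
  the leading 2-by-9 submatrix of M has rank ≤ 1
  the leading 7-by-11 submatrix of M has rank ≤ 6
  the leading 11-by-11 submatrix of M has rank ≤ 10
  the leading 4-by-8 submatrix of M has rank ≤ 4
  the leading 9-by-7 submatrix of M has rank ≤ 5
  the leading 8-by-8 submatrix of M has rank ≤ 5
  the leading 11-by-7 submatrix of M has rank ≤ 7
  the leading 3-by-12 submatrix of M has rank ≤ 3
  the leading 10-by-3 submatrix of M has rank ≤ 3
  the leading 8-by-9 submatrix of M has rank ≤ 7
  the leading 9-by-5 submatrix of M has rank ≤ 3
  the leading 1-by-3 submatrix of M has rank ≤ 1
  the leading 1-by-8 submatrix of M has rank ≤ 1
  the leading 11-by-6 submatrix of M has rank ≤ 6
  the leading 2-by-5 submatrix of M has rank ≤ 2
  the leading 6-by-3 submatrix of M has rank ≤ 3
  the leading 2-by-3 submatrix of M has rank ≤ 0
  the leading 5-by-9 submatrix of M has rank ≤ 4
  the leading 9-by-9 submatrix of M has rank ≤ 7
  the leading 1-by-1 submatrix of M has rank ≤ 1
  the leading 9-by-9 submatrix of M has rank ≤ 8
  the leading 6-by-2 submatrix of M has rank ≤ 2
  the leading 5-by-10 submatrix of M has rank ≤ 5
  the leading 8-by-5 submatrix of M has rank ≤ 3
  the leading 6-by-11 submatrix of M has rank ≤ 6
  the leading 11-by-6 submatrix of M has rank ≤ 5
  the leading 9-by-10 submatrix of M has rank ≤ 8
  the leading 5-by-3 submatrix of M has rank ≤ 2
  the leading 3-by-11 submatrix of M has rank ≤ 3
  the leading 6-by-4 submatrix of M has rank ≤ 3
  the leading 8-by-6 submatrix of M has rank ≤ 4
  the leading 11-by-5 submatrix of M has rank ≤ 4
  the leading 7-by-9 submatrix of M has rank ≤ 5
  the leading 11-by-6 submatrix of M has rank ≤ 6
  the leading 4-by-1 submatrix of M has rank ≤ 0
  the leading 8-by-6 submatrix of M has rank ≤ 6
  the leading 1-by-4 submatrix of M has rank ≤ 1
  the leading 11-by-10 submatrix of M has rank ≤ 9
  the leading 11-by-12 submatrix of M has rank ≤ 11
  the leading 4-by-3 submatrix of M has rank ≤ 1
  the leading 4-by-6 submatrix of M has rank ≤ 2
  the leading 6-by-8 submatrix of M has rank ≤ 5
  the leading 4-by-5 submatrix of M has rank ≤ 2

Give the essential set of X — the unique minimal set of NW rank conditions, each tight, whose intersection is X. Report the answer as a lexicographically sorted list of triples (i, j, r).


The tightest implied rank at each (i,j), from the 47 conditions:

  row 1: 0 0 0 1 1 1 1 1 1 1 1 1
  row 2: 0 0 0 1 1 1 1 1 1 2 2 2
  row 3: 0 1 1 2 2 2 2 2 2 3 3 3
  row 4: 0 1 1 2 2 2 3 3 3 4 4 4
  row 5: 1 2 2 3 3 3 4 4 4 5 5 5
  row 6: 1 2 2 3 3 4 5 5 5 6 6 6
  row 7: 1 2 2 3 3 4 5 5 5 6 6 7
  row 8: 1 2 2 3 3 4 5 5 6 7 7 8
  row 9: 1 2 2 3 3 4 5 6 7 8 8 9
  row 10: 1 2 3 4 4 5 6 7 8 9 9 10
  row 11: 1 2 3 4 4 5 6 7 8 9 10 11
  row 12: 1 2 3 4 5 6 7 8 9 10 11 12

giving w = (4, 10, 2, 7, 1, 6, 12, 9, 8, 3, 11, 5) via Δ²R.

Fulton essential set (11 of the 29 Rothe cells):

[(2, 3, 0), (2, 9, 1), (4, 1, 0), (4, 3, 1), (4, 6, 2), (7, 9, 5), (7, 11, 6), (8, 8, 5), (9, 3, 2), (9, 5, 3), (11, 5, 4)]
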